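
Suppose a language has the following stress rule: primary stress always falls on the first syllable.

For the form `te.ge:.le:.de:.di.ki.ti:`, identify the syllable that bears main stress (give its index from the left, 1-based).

1

The word has 7 syllables; the first syllable is syllable 1 (te).
Primary stress: syllable 1 → ˈte.ge:.le:.de:.di.ki.ti:.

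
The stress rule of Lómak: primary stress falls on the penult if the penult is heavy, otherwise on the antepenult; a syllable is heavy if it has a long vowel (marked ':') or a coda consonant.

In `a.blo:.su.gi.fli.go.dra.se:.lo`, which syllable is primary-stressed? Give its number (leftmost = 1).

8

Weights: 7 dra L, 8 se: H, 9 lo L.
The penult (syllable 8, se:) is heavy, so it takes stress.
Primary stress: syllable 8 → a.blo:.su.gi.fli.go.dra.ˈse:.lo.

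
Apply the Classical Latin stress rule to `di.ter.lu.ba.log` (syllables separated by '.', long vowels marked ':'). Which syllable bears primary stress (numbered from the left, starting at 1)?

Classical Latin: stress the penult if heavy (long vowel or closed), else the antepenult.
Weights: 3 lu L, 4 ba L, 5 log H.
The penult (syllable 4, ba) is light, so stress falls on the antepenult (syllable 3, lu).
Stress on syllable 3: di.ter.ˈlu.ba.log.

3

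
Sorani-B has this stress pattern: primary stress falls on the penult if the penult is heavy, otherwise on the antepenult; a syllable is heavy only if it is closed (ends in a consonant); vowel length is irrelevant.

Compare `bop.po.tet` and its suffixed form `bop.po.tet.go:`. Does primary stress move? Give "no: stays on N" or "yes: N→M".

Base `bop.po.tet` (3 syllables):
  Weights: 1 bop H, 2 po L, 3 tet H.
  The penult (syllable 2, po) is light, so stress falls on the antepenult (syllable 1, bop).
  → primary stress on syllable 1.
Suffixed `bop.po.tet.go:` (4 syllables):
  Weights: 2 po L, 3 tet H, 4 go: L.
  The penult (syllable 3, tet) is heavy, so it takes stress.
  → primary stress on syllable 3.

yes: 1→3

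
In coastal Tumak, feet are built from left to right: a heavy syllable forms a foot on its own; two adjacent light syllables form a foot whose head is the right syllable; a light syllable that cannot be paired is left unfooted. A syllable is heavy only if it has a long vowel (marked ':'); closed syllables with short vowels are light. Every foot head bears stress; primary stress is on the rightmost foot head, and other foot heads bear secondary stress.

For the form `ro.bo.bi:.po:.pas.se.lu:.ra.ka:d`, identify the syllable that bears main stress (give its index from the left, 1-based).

Weights: 1 ro L, 2 bo L, 3 bi: H, 4 po: H, 5 pas L, 6 se L, 7 lu: H, 8 ra L, 9 ka:d H.
Parse left to right (heavy = foot alone; LL = one foot; stranded L unfooted): (ro.ˈbo) (ˈbi:) (ˈpo:) (pas.ˈse) (ˈlu:) ra (ˈka:d).
Foot heads: 2, 3, 4, 6, 7, 9.
Primary stress on the rightmost head = syllable 9.
Primary stress: syllable 9 → ro.bo.bi:.po:.pas.se.lu:.ra.ˈka:d.

9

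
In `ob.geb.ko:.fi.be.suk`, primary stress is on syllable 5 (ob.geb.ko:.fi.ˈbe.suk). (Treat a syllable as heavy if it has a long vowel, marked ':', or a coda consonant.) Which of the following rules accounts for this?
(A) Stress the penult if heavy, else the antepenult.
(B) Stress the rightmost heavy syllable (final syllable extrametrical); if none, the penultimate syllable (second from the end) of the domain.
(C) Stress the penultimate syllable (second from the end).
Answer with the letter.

Rule A → syllable 4 (observed: 5).
Rule B → syllable 3 (observed: 5).
Rule C → syllable 5 ✓.

C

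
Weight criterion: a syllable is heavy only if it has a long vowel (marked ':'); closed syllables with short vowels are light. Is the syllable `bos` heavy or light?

light

`bos`: short vowel, closed (coda /s/). Short vowel → light.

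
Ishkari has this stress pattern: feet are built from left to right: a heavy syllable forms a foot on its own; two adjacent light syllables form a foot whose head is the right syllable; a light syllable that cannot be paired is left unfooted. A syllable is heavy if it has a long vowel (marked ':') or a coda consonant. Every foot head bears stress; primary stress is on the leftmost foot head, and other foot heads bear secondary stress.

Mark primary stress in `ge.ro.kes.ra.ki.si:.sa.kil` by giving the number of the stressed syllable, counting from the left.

2

Weights: 1 ge L, 2 ro L, 3 kes H, 4 ra L, 5 ki L, 6 si: H, 7 sa L, 8 kil H.
Parse left to right (heavy = foot alone; LL = one foot; stranded L unfooted): (ge.ˈro) (ˈkes) (ra.ˈki) (ˈsi:) sa (ˈkil).
Foot heads: 2, 3, 5, 6, 8.
Primary stress on the leftmost head = syllable 2.
Primary stress: syllable 2 → ge.ˈro.kes.ra.ki.si:.sa.kil.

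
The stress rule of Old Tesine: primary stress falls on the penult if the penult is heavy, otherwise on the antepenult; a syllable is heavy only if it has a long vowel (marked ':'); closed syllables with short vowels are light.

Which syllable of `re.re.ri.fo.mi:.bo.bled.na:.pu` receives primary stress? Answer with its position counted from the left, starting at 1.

8

Weights: 7 bled L, 8 na: H, 9 pu L.
The penult (syllable 8, na:) is heavy, so it takes stress.
Primary stress: syllable 8 → re.re.ri.fo.mi:.bo.bled.ˈna:.pu.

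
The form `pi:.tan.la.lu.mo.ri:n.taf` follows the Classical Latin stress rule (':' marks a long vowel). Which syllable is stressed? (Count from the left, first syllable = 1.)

Classical Latin: stress the penult if heavy (long vowel or closed), else the antepenult.
Weights: 5 mo L, 6 ri:n H, 7 taf H.
The penult (syllable 6, ri:n) is heavy, so it takes stress.
Stress on syllable 6: pi:.tan.la.lu.mo.ˈri:n.taf.

6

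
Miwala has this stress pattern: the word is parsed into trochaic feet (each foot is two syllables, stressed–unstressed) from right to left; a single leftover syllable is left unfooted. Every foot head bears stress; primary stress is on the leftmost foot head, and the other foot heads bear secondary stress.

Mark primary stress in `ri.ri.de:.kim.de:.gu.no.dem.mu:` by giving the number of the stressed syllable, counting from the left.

Parse right to left into trochaic (ˈσσ) feet: ri (ˈri.de:) (ˈkim.de:) (ˈgu.no) (ˈdem.mu:). Syllable 1 is left unfooted.
Foot heads (stressed positions): 2, 4, 6, 8.
End Rule Leftmost: primary stress on the leftmost head = syllable 2.
Primary stress: syllable 2 → ri.ˈri.de:.kim.de:.gu.no.dem.mu:.

2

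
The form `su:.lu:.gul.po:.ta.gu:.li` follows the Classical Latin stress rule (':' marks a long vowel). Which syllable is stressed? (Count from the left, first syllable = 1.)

Classical Latin: stress the penult if heavy (long vowel or closed), else the antepenult.
Weights: 5 ta L, 6 gu: H, 7 li L.
The penult (syllable 6, gu:) is heavy, so it takes stress.
Stress on syllable 6: su:.lu:.gul.po:.ta.ˈgu:.li.

6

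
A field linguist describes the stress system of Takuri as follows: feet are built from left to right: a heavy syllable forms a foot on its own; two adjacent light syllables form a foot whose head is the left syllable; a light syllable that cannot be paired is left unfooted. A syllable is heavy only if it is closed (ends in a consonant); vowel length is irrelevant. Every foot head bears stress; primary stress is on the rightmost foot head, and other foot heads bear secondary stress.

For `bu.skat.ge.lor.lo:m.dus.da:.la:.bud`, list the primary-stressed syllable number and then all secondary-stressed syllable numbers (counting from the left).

Weights: 1 bu L, 2 skat H, 3 ge L, 4 lor H, 5 lo:m H, 6 dus H, 7 da: L, 8 la: L, 9 bud H.
Parse left to right (heavy = foot alone; LL = one foot; stranded L unfooted): bu (ˈskat) ge (ˈlor) (ˈlo:m) (ˈdus) (ˈda:.la:) (ˈbud).
Foot heads: 2, 4, 5, 6, 7, 9.
Primary stress on the rightmost head = syllable 9.
Secondary stress on 2, 4, 5, 6, 7: bu.ˌskat.ge.ˌlor.ˌlo:m.ˌdus.ˌda:.la:.ˈbud.

primary 9, secondary 2, 4, 5, 6, 7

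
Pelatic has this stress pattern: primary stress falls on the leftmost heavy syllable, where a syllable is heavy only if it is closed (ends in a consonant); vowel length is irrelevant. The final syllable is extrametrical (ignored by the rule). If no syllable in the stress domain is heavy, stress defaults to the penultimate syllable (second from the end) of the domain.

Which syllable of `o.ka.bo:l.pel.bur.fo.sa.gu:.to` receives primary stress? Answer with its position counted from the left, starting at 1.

The final syllable (9, to) is extrametrical; the stress domain is syllables 1–8.
Weights: 1 o L, 2 ka L, 3 bo:l H, 4 pel H, 5 bur H, 6 fo L, 7 sa L, 8 gu: L.
Heavy syllables in the domain: 3, 4, 5. The leftmost is syllable 3 (bo:l).
Primary stress: syllable 3 → o.ka.ˈbo:l.pel.bur.fo.sa.gu:.to.

3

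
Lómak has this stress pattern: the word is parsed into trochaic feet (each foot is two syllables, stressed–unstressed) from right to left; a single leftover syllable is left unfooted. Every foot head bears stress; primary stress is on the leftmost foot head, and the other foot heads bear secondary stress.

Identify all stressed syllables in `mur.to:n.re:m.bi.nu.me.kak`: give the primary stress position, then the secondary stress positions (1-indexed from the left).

Parse right to left into trochaic (ˈσσ) feet: mur (ˈto:n.re:m) (ˈbi.nu) (ˈme.kak). Syllable 1 is left unfooted.
Foot heads (stressed positions): 2, 4, 6.
End Rule Leftmost: primary stress on the leftmost head = syllable 2.
Secondary stress on 4, 6: mur.ˈto:n.re:m.ˌbi.nu.ˌme.kak.

primary 2, secondary 4, 6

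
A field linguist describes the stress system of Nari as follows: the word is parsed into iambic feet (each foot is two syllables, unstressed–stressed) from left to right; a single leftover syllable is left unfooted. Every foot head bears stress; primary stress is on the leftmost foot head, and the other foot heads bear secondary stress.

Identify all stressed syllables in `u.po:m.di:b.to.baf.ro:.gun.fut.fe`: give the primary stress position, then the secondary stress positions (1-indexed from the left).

Parse left to right into iambic (σˈσ) feet: (u.ˈpo:m) (di:b.ˈto) (baf.ˈro:) (gun.ˈfut) fe. Syllable 9 is left unfooted.
Foot heads (stressed positions): 2, 4, 6, 8.
End Rule Leftmost: primary stress on the leftmost head = syllable 2.
Secondary stress on 4, 6, 8: u.ˈpo:m.di:b.ˌto.baf.ˌro:.gun.ˌfut.fe.

primary 2, secondary 4, 6, 8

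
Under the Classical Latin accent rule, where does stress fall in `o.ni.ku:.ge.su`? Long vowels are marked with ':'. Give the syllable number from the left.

Classical Latin: stress the penult if heavy (long vowel or closed), else the antepenult.
Weights: 3 ku: H, 4 ge L, 5 su L.
The penult (syllable 4, ge) is light, so stress falls on the antepenult (syllable 3, ku:).
Stress on syllable 3: o.ni.ˈku:.ge.su.

3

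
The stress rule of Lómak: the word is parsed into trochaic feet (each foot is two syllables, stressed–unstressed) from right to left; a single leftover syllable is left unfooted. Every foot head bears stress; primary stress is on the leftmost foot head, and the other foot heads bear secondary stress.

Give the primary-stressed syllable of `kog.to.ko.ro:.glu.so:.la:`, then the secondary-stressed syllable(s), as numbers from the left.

primary 2, secondary 4, 6

Parse right to left into trochaic (ˈσσ) feet: kog (ˈto.ko) (ˈro:.glu) (ˈso:.la:). Syllable 1 is left unfooted.
Foot heads (stressed positions): 2, 4, 6.
End Rule Leftmost: primary stress on the leftmost head = syllable 2.
Secondary stress on 4, 6: kog.ˈto.ko.ˌro:.glu.ˌso:.la:.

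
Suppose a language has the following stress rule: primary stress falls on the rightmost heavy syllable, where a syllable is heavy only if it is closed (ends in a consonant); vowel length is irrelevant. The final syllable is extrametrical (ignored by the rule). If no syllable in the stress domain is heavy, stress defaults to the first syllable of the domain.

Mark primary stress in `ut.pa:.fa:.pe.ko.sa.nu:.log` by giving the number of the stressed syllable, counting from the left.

The final syllable (8, log) is extrametrical; the stress domain is syllables 1–7.
Weights: 1 ut H, 2 pa: L, 3 fa: L, 4 pe L, 5 ko L, 6 sa L, 7 nu: L.
Heavy syllables in the domain: 1. The rightmost is syllable 1 (ut).
Primary stress: syllable 1 → ˈut.pa:.fa:.pe.ko.sa.nu:.log.

1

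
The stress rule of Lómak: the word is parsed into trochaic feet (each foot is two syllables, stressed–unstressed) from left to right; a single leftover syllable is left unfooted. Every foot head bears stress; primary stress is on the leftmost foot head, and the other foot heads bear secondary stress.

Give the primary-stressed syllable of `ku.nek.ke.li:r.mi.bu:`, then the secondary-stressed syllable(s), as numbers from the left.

primary 1, secondary 3, 5

Parse left to right into trochaic (ˈσσ) feet: (ˈku.nek) (ˈke.li:r) (ˈmi.bu:).
Foot heads (stressed positions): 1, 3, 5.
End Rule Leftmost: primary stress on the leftmost head = syllable 1.
Secondary stress on 3, 5: ˈku.nek.ˌke.li:r.ˌmi.bu:.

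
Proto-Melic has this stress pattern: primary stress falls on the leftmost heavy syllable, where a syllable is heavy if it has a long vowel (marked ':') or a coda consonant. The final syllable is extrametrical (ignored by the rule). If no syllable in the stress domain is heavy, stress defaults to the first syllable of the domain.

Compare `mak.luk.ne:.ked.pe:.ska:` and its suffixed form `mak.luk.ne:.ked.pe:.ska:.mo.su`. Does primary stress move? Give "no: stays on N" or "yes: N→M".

no: stays on 1

Base `mak.luk.ne:.ked.pe:.ska:` (6 syllables):
  The final syllable (6, ska:) is extrametrical; the stress domain is syllables 1–5.
  Weights: 1 mak H, 2 luk H, 3 ne: H, 4 ked H, 5 pe: H.
  Heavy syllables in the domain: 1, 2, 3, 4, 5. The leftmost is syllable 1 (mak).
  → primary stress on syllable 1.
Suffixed `mak.luk.ne:.ked.pe:.ska:.mo.su` (8 syllables):
  The final syllable (8, su) is extrametrical; the stress domain is syllables 1–7.
  Weights: 1 mak H, 2 luk H, 3 ne: H, 4 ked H, 5 pe: H, 6 ska: H, 7 mo L.
  Heavy syllables in the domain: 1, 2, 3, 4, 5, 6. The leftmost is syllable 1 (mak).
  → primary stress on syllable 1.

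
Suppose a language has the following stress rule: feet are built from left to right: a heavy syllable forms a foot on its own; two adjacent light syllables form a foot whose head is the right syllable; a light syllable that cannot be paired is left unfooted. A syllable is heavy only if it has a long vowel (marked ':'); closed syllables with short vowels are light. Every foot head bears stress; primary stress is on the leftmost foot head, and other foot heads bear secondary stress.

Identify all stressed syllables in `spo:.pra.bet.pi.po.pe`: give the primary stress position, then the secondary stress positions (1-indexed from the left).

Weights: 1 spo: H, 2 pra L, 3 bet L, 4 pi L, 5 po L, 6 pe L.
Parse left to right (heavy = foot alone; LL = one foot; stranded L unfooted): (ˈspo:) (pra.ˈbet) (pi.ˈpo) pe.
Foot heads: 1, 3, 5.
Primary stress on the leftmost head = syllable 1.
Secondary stress on 3, 5: ˈspo:.pra.ˌbet.pi.ˌpo.pe.

primary 1, secondary 3, 5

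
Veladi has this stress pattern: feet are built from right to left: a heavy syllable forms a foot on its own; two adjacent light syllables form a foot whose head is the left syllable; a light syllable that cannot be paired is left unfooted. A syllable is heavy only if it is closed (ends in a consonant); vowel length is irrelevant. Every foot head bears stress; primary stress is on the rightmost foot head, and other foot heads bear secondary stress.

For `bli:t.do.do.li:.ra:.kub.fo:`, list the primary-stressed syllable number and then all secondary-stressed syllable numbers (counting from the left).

primary 6, secondary 1, 2, 4

Weights: 1 bli:t H, 2 do L, 3 do L, 4 li: L, 5 ra: L, 6 kub H, 7 fo: L.
Parse right to left (heavy = foot alone; LL = one foot; stranded L unfooted): (ˈbli:t) (ˈdo.do) (ˈli:.ra:) (ˈkub) fo:.
Foot heads: 1, 2, 4, 6.
Primary stress on the rightmost head = syllable 6.
Secondary stress on 1, 2, 4: ˌbli:t.ˌdo.do.ˌli:.ra:.ˈkub.fo:.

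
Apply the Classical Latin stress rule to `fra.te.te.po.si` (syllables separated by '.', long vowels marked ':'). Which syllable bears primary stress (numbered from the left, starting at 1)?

3

Classical Latin: stress the penult if heavy (long vowel or closed), else the antepenult.
Weights: 3 te L, 4 po L, 5 si L.
The penult (syllable 4, po) is light, so stress falls on the antepenult (syllable 3, te).
Stress on syllable 3: fra.te.ˈte.po.si.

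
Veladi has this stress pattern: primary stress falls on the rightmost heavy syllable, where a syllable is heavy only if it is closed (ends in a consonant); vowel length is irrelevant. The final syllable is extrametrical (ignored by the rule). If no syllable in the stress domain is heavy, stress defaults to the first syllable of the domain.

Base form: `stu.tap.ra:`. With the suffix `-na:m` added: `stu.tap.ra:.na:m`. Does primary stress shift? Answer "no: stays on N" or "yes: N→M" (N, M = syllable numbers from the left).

Base `stu.tap.ra:` (3 syllables):
  The final syllable (3, ra:) is extrametrical; the stress domain is syllables 1–2.
  Weights: 1 stu L, 2 tap H.
  Heavy syllables in the domain: 2. The rightmost is syllable 2 (tap).
  → primary stress on syllable 2.
Suffixed `stu.tap.ra:.na:m` (4 syllables):
  The final syllable (4, na:m) is extrametrical; the stress domain is syllables 1–3.
  Weights: 1 stu L, 2 tap H, 3 ra: L.
  Heavy syllables in the domain: 2. The rightmost is syllable 2 (tap).
  → primary stress on syllable 2.

no: stays on 2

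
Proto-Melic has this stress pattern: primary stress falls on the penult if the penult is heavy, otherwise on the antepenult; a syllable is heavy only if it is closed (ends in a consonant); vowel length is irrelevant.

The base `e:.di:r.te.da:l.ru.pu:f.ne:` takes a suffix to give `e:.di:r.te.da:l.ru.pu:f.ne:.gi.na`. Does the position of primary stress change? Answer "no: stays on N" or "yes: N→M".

Base `e:.di:r.te.da:l.ru.pu:f.ne:` (7 syllables):
  Weights: 5 ru L, 6 pu:f H, 7 ne: L.
  The penult (syllable 6, pu:f) is heavy, so it takes stress.
  → primary stress on syllable 6.
Suffixed `e:.di:r.te.da:l.ru.pu:f.ne:.gi.na` (9 syllables):
  Weights: 7 ne: L, 8 gi L, 9 na L.
  The penult (syllable 8, gi) is light, so stress falls on the antepenult (syllable 7, ne:).
  → primary stress on syllable 7.

yes: 6→7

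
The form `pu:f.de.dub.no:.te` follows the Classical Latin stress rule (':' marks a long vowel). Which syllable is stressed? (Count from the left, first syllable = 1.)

4

Classical Latin: stress the penult if heavy (long vowel or closed), else the antepenult.
Weights: 3 dub H, 4 no: H, 5 te L.
The penult (syllable 4, no:) is heavy, so it takes stress.
Stress on syllable 4: pu:f.de.dub.ˈno:.te.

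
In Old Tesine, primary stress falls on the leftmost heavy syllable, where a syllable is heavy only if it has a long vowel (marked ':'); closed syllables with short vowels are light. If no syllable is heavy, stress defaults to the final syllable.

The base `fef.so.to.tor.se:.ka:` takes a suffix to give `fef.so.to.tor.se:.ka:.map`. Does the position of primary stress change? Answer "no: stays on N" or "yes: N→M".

Base `fef.so.to.tor.se:.ka:` (6 syllables):
  Weights: 1 fef L, 2 so L, 3 to L, 4 tor L, 5 se: H, 6 ka: H.
  Heavy syllables in the domain: 5, 6. The leftmost is syllable 5 (se:).
  → primary stress on syllable 5.
Suffixed `fef.so.to.tor.se:.ka:.map` (7 syllables):
  Weights: 1 fef L, 2 so L, 3 to L, 4 tor L, 5 se: H, 6 ka: H, 7 map L.
  Heavy syllables in the domain: 5, 6. The leftmost is syllable 5 (se:).
  → primary stress on syllable 5.

no: stays on 5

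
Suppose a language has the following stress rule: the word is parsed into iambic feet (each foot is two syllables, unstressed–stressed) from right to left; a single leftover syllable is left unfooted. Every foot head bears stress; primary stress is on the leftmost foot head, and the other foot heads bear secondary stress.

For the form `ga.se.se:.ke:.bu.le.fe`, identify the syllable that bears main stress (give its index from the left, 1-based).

Parse right to left into iambic (σˈσ) feet: ga (se.ˈse:) (ke:.ˈbu) (le.ˈfe). Syllable 1 is left unfooted.
Foot heads (stressed positions): 3, 5, 7.
End Rule Leftmost: primary stress on the leftmost head = syllable 3.
Primary stress: syllable 3 → ga.se.ˈse:.ke:.bu.le.fe.

3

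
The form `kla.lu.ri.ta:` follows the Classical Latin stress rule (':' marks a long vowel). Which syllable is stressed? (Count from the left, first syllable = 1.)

Classical Latin: stress the penult if heavy (long vowel or closed), else the antepenult.
Weights: 2 lu L, 3 ri L, 4 ta: H.
The penult (syllable 3, ri) is light, so stress falls on the antepenult (syllable 2, lu).
Stress on syllable 2: kla.ˈlu.ri.ta:.

2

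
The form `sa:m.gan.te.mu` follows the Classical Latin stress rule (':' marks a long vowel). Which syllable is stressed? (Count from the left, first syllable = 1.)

Classical Latin: stress the penult if heavy (long vowel or closed), else the antepenult.
Weights: 2 gan H, 3 te L, 4 mu L.
The penult (syllable 3, te) is light, so stress falls on the antepenult (syllable 2, gan).
Stress on syllable 2: sa:m.ˈgan.te.mu.

2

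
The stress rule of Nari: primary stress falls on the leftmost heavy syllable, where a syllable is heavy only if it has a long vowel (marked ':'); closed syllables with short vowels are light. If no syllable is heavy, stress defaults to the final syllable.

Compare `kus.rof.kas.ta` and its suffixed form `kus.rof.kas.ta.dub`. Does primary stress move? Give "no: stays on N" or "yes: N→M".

Base `kus.rof.kas.ta` (4 syllables):
  Weights: 1 kus L, 2 rof L, 3 kas L, 4 ta L.
  No heavy syllable in the domain; default to the final syllable = syllable 4.
  → primary stress on syllable 4.
Suffixed `kus.rof.kas.ta.dub` (5 syllables):
  Weights: 1 kus L, 2 rof L, 3 kas L, 4 ta L, 5 dub L.
  No heavy syllable in the domain; default to the final syllable = syllable 5.
  → primary stress on syllable 5.

yes: 4→5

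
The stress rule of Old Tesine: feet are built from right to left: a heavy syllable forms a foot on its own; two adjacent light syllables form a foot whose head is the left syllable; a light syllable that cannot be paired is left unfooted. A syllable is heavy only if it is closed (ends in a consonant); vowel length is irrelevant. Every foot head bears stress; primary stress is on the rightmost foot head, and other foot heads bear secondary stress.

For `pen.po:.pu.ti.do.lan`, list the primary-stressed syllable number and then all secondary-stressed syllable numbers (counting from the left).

primary 6, secondary 1, 2, 4

Weights: 1 pen H, 2 po: L, 3 pu L, 4 ti L, 5 do L, 6 lan H.
Parse right to left (heavy = foot alone; LL = one foot; stranded L unfooted): (ˈpen) (ˈpo:.pu) (ˈti.do) (ˈlan).
Foot heads: 1, 2, 4, 6.
Primary stress on the rightmost head = syllable 6.
Secondary stress on 1, 2, 4: ˌpen.ˌpo:.pu.ˌti.do.ˈlan.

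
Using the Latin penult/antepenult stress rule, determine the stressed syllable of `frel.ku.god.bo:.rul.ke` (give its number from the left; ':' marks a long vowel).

Classical Latin: stress the penult if heavy (long vowel or closed), else the antepenult.
Weights: 4 bo: H, 5 rul H, 6 ke L.
The penult (syllable 5, rul) is heavy, so it takes stress.
Stress on syllable 5: frel.ku.god.bo:.ˈrul.ke.

5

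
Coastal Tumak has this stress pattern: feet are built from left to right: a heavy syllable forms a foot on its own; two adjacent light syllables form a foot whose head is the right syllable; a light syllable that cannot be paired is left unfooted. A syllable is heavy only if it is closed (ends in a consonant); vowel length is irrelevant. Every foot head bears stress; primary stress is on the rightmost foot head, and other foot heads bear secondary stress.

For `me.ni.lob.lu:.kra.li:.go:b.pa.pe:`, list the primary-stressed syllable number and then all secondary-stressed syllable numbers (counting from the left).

primary 9, secondary 2, 3, 5, 7

Weights: 1 me L, 2 ni L, 3 lob H, 4 lu: L, 5 kra L, 6 li: L, 7 go:b H, 8 pa L, 9 pe: L.
Parse left to right (heavy = foot alone; LL = one foot; stranded L unfooted): (me.ˈni) (ˈlob) (lu:.ˈkra) li: (ˈgo:b) (pa.ˈpe:).
Foot heads: 2, 3, 5, 7, 9.
Primary stress on the rightmost head = syllable 9.
Secondary stress on 2, 3, 5, 7: me.ˌni.ˌlob.lu:.ˌkra.li:.ˌgo:b.pa.ˈpe:.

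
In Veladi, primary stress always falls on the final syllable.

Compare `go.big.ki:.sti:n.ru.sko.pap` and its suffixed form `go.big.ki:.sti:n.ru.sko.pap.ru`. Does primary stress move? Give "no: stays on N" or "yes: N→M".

Base `go.big.ki:.sti:n.ru.sko.pap` (7 syllables):
  The word has 7 syllables; the final syllable is syllable 7 (pap).
  → primary stress on syllable 7.
Suffixed `go.big.ki:.sti:n.ru.sko.pap.ru` (8 syllables):
  The word has 8 syllables; the final syllable is syllable 8 (ru).
  → primary stress on syllable 8.

yes: 7→8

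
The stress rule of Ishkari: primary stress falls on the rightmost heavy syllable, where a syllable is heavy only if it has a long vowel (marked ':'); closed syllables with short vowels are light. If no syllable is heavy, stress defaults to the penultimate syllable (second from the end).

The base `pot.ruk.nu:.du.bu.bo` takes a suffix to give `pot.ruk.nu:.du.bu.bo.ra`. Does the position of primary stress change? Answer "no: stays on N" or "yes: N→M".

no: stays on 3

Base `pot.ruk.nu:.du.bu.bo` (6 syllables):
  Weights: 1 pot L, 2 ruk L, 3 nu: H, 4 du L, 5 bu L, 6 bo L.
  Heavy syllables in the domain: 3. The rightmost is syllable 3 (nu:).
  → primary stress on syllable 3.
Suffixed `pot.ruk.nu:.du.bu.bo.ra` (7 syllables):
  Weights: 1 pot L, 2 ruk L, 3 nu: H, 4 du L, 5 bu L, 6 bo L, 7 ra L.
  Heavy syllables in the domain: 3. The rightmost is syllable 3 (nu:).
  → primary stress on syllable 3.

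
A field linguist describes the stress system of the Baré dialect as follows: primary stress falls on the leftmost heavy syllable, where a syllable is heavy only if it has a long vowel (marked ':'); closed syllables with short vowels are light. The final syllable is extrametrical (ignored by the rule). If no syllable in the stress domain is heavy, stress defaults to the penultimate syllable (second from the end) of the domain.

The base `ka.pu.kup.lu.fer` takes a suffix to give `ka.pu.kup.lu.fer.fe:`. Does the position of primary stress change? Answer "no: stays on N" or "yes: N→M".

yes: 3→4

Base `ka.pu.kup.lu.fer` (5 syllables):
  The final syllable (5, fer) is extrametrical; the stress domain is syllables 1–4.
  Weights: 1 ka L, 2 pu L, 3 kup L, 4 lu L.
  No heavy syllable in the domain; default to the penultimate syllable (second from the end) of the domain = syllable 3.
  → primary stress on syllable 3.
Suffixed `ka.pu.kup.lu.fer.fe:` (6 syllables):
  The final syllable (6, fe:) is extrametrical; the stress domain is syllables 1–5.
  Weights: 1 ka L, 2 pu L, 3 kup L, 4 lu L, 5 fer L.
  No heavy syllable in the domain; default to the penultimate syllable (second from the end) of the domain = syllable 4.
  → primary stress on syllable 4.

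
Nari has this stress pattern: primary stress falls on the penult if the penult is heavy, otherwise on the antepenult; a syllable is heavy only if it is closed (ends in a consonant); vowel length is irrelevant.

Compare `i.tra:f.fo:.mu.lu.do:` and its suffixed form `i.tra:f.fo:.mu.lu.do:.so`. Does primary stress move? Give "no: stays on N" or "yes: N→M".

yes: 4→5

Base `i.tra:f.fo:.mu.lu.do:` (6 syllables):
  Weights: 4 mu L, 5 lu L, 6 do: L.
  The penult (syllable 5, lu) is light, so stress falls on the antepenult (syllable 4, mu).
  → primary stress on syllable 4.
Suffixed `i.tra:f.fo:.mu.lu.do:.so` (7 syllables):
  Weights: 5 lu L, 6 do: L, 7 so L.
  The penult (syllable 6, do:) is light, so stress falls on the antepenult (syllable 5, lu).
  → primary stress on syllable 5.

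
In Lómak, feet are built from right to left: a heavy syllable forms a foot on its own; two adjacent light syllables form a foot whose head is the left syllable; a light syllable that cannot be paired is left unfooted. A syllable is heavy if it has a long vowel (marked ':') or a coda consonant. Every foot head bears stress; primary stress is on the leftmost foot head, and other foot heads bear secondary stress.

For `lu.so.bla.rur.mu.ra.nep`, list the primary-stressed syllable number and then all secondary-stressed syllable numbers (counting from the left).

Weights: 1 lu L, 2 so L, 3 bla L, 4 rur H, 5 mu L, 6 ra L, 7 nep H.
Parse right to left (heavy = foot alone; LL = one foot; stranded L unfooted): lu (ˈso.bla) (ˈrur) (ˈmu.ra) (ˈnep).
Foot heads: 2, 4, 5, 7.
Primary stress on the leftmost head = syllable 2.
Secondary stress on 4, 5, 7: lu.ˈso.bla.ˌrur.ˌmu.ra.ˌnep.

primary 2, secondary 4, 5, 7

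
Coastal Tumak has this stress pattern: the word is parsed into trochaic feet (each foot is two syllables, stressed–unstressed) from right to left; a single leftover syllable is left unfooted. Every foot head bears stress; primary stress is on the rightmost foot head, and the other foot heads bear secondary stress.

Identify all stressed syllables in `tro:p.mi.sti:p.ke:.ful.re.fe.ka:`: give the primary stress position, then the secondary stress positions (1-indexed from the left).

primary 7, secondary 1, 3, 5

Parse right to left into trochaic (ˈσσ) feet: (ˈtro:p.mi) (ˈsti:p.ke:) (ˈful.re) (ˈfe.ka:).
Foot heads (stressed positions): 1, 3, 5, 7.
End Rule Rightmost: primary stress on the rightmost head = syllable 7.
Secondary stress on 1, 3, 5: ˌtro:p.mi.ˌsti:p.ke:.ˌful.re.ˈfe.ka:.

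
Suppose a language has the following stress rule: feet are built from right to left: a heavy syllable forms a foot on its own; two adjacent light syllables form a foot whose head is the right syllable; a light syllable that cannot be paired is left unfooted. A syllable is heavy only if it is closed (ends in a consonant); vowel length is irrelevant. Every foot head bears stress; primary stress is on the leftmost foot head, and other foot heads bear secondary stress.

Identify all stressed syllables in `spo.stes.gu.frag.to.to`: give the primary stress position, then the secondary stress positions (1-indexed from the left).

primary 2, secondary 4, 6

Weights: 1 spo L, 2 stes H, 3 gu L, 4 frag H, 5 to L, 6 to L.
Parse right to left (heavy = foot alone; LL = one foot; stranded L unfooted): spo (ˈstes) gu (ˈfrag) (to.ˈto).
Foot heads: 2, 4, 6.
Primary stress on the leftmost head = syllable 2.
Secondary stress on 4, 6: spo.ˈstes.gu.ˌfrag.to.ˌto.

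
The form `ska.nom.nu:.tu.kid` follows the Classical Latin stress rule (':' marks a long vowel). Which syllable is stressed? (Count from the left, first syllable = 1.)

Classical Latin: stress the penult if heavy (long vowel or closed), else the antepenult.
Weights: 3 nu: H, 4 tu L, 5 kid H.
The penult (syllable 4, tu) is light, so stress falls on the antepenult (syllable 3, nu:).
Stress on syllable 3: ska.nom.ˈnu:.tu.kid.

3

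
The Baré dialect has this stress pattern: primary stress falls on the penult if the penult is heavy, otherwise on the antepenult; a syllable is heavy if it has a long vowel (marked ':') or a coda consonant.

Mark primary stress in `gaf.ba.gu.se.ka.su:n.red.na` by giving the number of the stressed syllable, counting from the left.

7

Weights: 6 su:n H, 7 red H, 8 na L.
The penult (syllable 7, red) is heavy, so it takes stress.
Primary stress: syllable 7 → gaf.ba.gu.se.ka.su:n.ˈred.na.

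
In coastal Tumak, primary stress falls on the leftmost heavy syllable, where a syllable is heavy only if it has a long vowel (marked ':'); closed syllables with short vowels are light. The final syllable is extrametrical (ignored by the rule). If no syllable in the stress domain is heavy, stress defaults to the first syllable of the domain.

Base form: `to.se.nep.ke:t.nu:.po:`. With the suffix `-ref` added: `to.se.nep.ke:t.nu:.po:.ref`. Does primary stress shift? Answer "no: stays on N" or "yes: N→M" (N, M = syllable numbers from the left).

no: stays on 4

Base `to.se.nep.ke:t.nu:.po:` (6 syllables):
  The final syllable (6, po:) is extrametrical; the stress domain is syllables 1–5.
  Weights: 1 to L, 2 se L, 3 nep L, 4 ke:t H, 5 nu: H.
  Heavy syllables in the domain: 4, 5. The leftmost is syllable 4 (ke:t).
  → primary stress on syllable 4.
Suffixed `to.se.nep.ke:t.nu:.po:.ref` (7 syllables):
  The final syllable (7, ref) is extrametrical; the stress domain is syllables 1–6.
  Weights: 1 to L, 2 se L, 3 nep L, 4 ke:t H, 5 nu: H, 6 po: H.
  Heavy syllables in the domain: 4, 5, 6. The leftmost is syllable 4 (ke:t).
  → primary stress on syllable 4.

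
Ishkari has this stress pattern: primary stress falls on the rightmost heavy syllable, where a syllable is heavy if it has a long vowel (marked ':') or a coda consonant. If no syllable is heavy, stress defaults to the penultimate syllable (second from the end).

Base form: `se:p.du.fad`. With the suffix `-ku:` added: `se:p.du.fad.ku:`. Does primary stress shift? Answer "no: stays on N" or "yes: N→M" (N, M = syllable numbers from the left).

Base `se:p.du.fad` (3 syllables):
  Weights: 1 se:p H, 2 du L, 3 fad H.
  Heavy syllables in the domain: 1, 3. The rightmost is syllable 3 (fad).
  → primary stress on syllable 3.
Suffixed `se:p.du.fad.ku:` (4 syllables):
  Weights: 1 se:p H, 2 du L, 3 fad H, 4 ku: H.
  Heavy syllables in the domain: 1, 3, 4. The rightmost is syllable 4 (ku:).
  → primary stress on syllable 4.

yes: 3→4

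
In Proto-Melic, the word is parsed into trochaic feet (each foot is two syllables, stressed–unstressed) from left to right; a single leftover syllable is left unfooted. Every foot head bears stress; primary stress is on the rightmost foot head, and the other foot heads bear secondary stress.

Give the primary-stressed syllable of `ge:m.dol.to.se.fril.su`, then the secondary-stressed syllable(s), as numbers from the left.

primary 5, secondary 1, 3

Parse left to right into trochaic (ˈσσ) feet: (ˈge:m.dol) (ˈto.se) (ˈfril.su).
Foot heads (stressed positions): 1, 3, 5.
End Rule Rightmost: primary stress on the rightmost head = syllable 5.
Secondary stress on 1, 3: ˌge:m.dol.ˌto.se.ˈfril.su.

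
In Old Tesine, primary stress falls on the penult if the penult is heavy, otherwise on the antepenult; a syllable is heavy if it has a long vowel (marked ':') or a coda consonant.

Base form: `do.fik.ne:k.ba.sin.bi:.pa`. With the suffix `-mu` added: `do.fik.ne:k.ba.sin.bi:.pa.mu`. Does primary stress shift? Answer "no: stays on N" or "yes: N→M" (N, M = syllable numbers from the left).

no: stays on 6

Base `do.fik.ne:k.ba.sin.bi:.pa` (7 syllables):
  Weights: 5 sin H, 6 bi: H, 7 pa L.
  The penult (syllable 6, bi:) is heavy, so it takes stress.
  → primary stress on syllable 6.
Suffixed `do.fik.ne:k.ba.sin.bi:.pa.mu` (8 syllables):
  Weights: 6 bi: H, 7 pa L, 8 mu L.
  The penult (syllable 7, pa) is light, so stress falls on the antepenult (syllable 6, bi:).
  → primary stress on syllable 6.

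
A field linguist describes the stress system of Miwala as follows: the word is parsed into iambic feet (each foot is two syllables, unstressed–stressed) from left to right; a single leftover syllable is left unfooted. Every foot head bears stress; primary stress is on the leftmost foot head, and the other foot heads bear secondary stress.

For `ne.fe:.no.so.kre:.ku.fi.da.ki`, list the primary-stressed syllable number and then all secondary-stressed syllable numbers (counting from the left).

Parse left to right into iambic (σˈσ) feet: (ne.ˈfe:) (no.ˈso) (kre:.ˈku) (fi.ˈda) ki. Syllable 9 is left unfooted.
Foot heads (stressed positions): 2, 4, 6, 8.
End Rule Leftmost: primary stress on the leftmost head = syllable 2.
Secondary stress on 4, 6, 8: ne.ˈfe:.no.ˌso.kre:.ˌku.fi.ˌda.ki.

primary 2, secondary 4, 6, 8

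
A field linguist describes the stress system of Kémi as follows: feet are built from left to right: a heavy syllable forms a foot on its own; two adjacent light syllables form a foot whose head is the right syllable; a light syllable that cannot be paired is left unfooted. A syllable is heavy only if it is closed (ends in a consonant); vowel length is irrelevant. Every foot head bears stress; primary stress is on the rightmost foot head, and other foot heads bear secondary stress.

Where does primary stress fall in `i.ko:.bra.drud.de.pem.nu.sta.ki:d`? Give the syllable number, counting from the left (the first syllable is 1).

Weights: 1 i L, 2 ko: L, 3 bra L, 4 drud H, 5 de L, 6 pem H, 7 nu L, 8 sta L, 9 ki:d H.
Parse left to right (heavy = foot alone; LL = one foot; stranded L unfooted): (i.ˈko:) bra (ˈdrud) de (ˈpem) (nu.ˈsta) (ˈki:d).
Foot heads: 2, 4, 6, 8, 9.
Primary stress on the rightmost head = syllable 9.
Primary stress: syllable 9 → i.ko:.bra.drud.de.pem.nu.sta.ˈki:d.

9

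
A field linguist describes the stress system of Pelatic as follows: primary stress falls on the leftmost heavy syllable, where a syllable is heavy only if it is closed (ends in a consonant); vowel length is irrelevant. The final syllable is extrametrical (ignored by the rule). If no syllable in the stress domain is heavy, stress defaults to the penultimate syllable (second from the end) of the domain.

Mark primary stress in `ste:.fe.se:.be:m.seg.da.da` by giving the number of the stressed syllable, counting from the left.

4

The final syllable (7, da) is extrametrical; the stress domain is syllables 1–6.
Weights: 1 ste: L, 2 fe L, 3 se: L, 4 be:m H, 5 seg H, 6 da L.
Heavy syllables in the domain: 4, 5. The leftmost is syllable 4 (be:m).
Primary stress: syllable 4 → ste:.fe.se:.ˈbe:m.seg.da.da.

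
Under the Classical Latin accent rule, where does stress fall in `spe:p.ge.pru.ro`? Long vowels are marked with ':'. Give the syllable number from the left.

Classical Latin: stress the penult if heavy (long vowel or closed), else the antepenult.
Weights: 2 ge L, 3 pru L, 4 ro L.
The penult (syllable 3, pru) is light, so stress falls on the antepenult (syllable 2, ge).
Stress on syllable 2: spe:p.ˈge.pru.ro.

2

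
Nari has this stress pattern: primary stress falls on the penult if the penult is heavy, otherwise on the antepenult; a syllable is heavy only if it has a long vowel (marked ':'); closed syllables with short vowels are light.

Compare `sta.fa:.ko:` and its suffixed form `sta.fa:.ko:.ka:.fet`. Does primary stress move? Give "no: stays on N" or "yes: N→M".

yes: 2→4

Base `sta.fa:.ko:` (3 syllables):
  Weights: 1 sta L, 2 fa: H, 3 ko: H.
  The penult (syllable 2, fa:) is heavy, so it takes stress.
  → primary stress on syllable 2.
Suffixed `sta.fa:.ko:.ka:.fet` (5 syllables):
  Weights: 3 ko: H, 4 ka: H, 5 fet L.
  The penult (syllable 4, ka:) is heavy, so it takes stress.
  → primary stress on syllable 4.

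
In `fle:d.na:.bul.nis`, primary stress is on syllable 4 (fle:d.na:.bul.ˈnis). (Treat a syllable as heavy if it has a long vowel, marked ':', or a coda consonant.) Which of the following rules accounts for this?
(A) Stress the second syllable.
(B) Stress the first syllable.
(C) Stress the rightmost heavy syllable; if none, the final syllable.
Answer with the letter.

Rule A → syllable 2 (observed: 4).
Rule B → syllable 1 (observed: 4).
Rule C → syllable 4 ✓.

C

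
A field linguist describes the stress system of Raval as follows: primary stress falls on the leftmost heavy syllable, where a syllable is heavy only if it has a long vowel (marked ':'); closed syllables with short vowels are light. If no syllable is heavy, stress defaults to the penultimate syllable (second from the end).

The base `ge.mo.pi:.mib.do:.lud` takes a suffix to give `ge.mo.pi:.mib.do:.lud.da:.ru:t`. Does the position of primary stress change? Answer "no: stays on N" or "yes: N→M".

no: stays on 3

Base `ge.mo.pi:.mib.do:.lud` (6 syllables):
  Weights: 1 ge L, 2 mo L, 3 pi: H, 4 mib L, 5 do: H, 6 lud L.
  Heavy syllables in the domain: 3, 5. The leftmost is syllable 3 (pi:).
  → primary stress on syllable 3.
Suffixed `ge.mo.pi:.mib.do:.lud.da:.ru:t` (8 syllables):
  Weights: 1 ge L, 2 mo L, 3 pi: H, 4 mib L, 5 do: H, 6 lud L, 7 da: H, 8 ru:t H.
  Heavy syllables in the domain: 3, 5, 7, 8. The leftmost is syllable 3 (pi:).
  → primary stress on syllable 3.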